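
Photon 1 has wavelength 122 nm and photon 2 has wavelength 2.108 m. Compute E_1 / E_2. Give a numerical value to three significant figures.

E_1 = 1.628e-18 J (from wavelength = 122 nm, via E = hc/λ).
E_2 = 9.423e-26 J (from wavelength = 2.108 m, via E = hc/λ).
Ratio = 1.628e-18 / 9.423e-26 = 1.73e7.

1.73e7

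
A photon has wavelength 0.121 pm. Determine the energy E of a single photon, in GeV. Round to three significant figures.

(h = 6.62607015 × 10^-34 J·s, c = 2.99792458 × 10^8 m/s, 1 eV = 1.602176634 × 10^-19 J.)
First convert: λ = 0.121 pm = 1.21 × 10^-13 m.
For a photon E = hc/λ, so E = 1.642 × 10^-12 J.
Converting to GeV: E = 0.01025 GeV ≈ 0.0102 GeV.

0.0102 GeV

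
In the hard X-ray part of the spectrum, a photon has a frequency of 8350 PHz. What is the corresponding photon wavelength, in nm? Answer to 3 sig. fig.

Use c = 2.99792458·10^8 m/s.
First convert: f = 8350 PHz = 8.35·10^18 Hz.
Apply λ = c/f: λ = 3.590·10^-11 m.
Converting to nm: λ = 0.03590 nm ≈ 0.0359 nm.

0.0359 nm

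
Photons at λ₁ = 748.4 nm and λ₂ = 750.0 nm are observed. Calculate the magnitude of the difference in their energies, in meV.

3.53 meV

Using E = hc/λ: E₁ = 2.6543 × 10^-19 J, E₂ = 2.6486 × 10^-19 J.
|ΔE| = |2.6543 × 10^-19 − 2.6486 × 10^-19| = 5.66 × 10^-22 J = 3.53 meV.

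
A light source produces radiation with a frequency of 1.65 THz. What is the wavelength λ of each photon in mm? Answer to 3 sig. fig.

0.182 mm

Take c = 2.99792458 × 10^8 m/s.
First convert: f = 1.65 THz = 1.65 × 10^12 Hz.
For a photon λ = c/f, so λ = 1.817 × 10^-4 m.
Converting to mm: λ = 0.1817 mm ≈ 0.182 mm.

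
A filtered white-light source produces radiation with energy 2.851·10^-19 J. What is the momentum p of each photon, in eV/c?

1.78 eV/c

Apply p = E/c: p = 9.510·10^-28 kg·m/s.
Converting to eV/c: p = 1.779 eV/c ≈ 1.78 eV/c.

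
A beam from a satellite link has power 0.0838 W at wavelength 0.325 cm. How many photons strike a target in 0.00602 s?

Total energy: E_total = P·t = 0.0838 × 0.00602 = 5.045e-4 J.
Per-photon energy: E = 6.112e-23 J.
N = E_total / E_photon = 8.25e18.

8.25e18 photons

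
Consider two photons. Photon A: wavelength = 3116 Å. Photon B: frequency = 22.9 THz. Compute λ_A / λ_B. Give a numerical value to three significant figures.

0.0238

λ_A = 3.116 × 10^-7 m (from wavelength = 3116 Å, via λ given directly).
λ_B = 1.309 × 10^-5 m (from frequency = 22.9 THz, via λ = c/f).
Ratio = 3.116 × 10^-7 / 1.309 × 10^-5 = 0.0238.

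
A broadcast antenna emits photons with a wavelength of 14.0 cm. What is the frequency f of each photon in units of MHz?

Convert to SI: λ = 14.0 cm = 0.140 m.
Since f = c/λ for a photon, f = 2.141·10^9 Hz.
Converting to MHz: f = 2141 MHz ≈ 2140 MHz.

2140 MHz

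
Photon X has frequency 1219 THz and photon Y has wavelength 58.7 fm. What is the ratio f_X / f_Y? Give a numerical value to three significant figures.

f_X = 1.219e15 Hz (from frequency = 1219 THz, via f given directly).
f_Y = 5.107e21 Hz (from wavelength = 58.7 fm, via f = c/λ).
Ratio = 1.219e15 / 5.107e21 = 2.39e-7.

2.39e-7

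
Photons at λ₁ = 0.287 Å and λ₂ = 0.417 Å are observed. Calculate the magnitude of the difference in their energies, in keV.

13.5 keV

Using E = hc/λ: E₁ = 6.921e-15 J, E₂ = 4.764e-15 J.
|ΔE| = |6.921e-15 − 4.764e-15| = 2.16e-15 J = 13.5 keV.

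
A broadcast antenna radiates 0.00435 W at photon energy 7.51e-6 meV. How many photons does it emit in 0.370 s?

1.34e24 photons

Total energy: E_total = P·t = 0.00435 × 0.370 = 0.001609 J.
Per-photon energy: E = 1.203e-27 J.
N = E_total / E_photon = 1.34e24.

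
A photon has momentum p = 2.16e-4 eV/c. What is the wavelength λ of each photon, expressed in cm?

First convert: p = 2.16e-4 eV/c = 1.1544e-31 kg·m/s.
For a photon λ = h/p, so λ = 0.005740 m.
Converting to cm: λ = 0.5740 cm ≈ 0.574 cm.

0.574 cm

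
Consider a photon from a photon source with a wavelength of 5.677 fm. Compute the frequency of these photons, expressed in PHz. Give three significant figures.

In SI units: λ = 5.677 fm = 5.677 × 10^-15 m.
The photon relation is f = c/λ, giving f = 5.281 × 10^22 Hz.
Converting to PHz: f = 5.281 × 10^7 PHz ≈ 5.28 × 10^7 PHz.

5.28 × 10^7 PHz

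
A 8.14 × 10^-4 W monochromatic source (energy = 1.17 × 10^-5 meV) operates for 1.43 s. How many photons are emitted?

6.21 × 10^23 photons

Total energy: E_total = P·t = 8.14 × 10^-4 × 1.43 = 0.001164 J.
Per-photon energy: E = 1.875 × 10^-27 J.
N = E_total / E_photon = 6.21 × 10^23.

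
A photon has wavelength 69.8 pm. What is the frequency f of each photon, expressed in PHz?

In SI units: λ = 69.8 pm = 6.98e-11 m.
Since f = c/λ for a photon, f = 4.295e18 Hz.
Converting to PHz: f = 4295 PHz ≈ 4300 PHz.

4300 PHz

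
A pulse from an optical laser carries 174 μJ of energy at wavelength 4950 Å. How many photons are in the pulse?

Per-photon energy: E = 4.013e-19 J (from wavelength = 4950 Å).
N = E_total / E_photon = 1.74e-4 J / 4.013e-19 J = 4.34e14.

4.34e14 photons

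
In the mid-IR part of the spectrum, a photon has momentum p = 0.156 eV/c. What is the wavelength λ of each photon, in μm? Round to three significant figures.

7.95 μm

Use h = 6.62607015 × 10^-34 J·s, c = 2.99792458 × 10^8 m/s, 1 eV = 1.602176634 × 10^-19 J.
In SI units: p = 0.156 eV/c = 8.3371 × 10^-29 kg·m/s.
For a photon λ = h/p, so λ = 7.948 × 10^-6 m.
Converting to μm: λ = 7.948 μm ≈ 7.95 μm.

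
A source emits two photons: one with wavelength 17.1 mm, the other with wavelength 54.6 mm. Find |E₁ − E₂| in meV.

0.0498 meV

Using E = hc/λ: E₁ = 1.162e-23 J, E₂ = 3.638e-24 J.
|ΔE| = |1.162e-23 − 3.638e-24| = 7.98e-24 J = 0.0498 meV.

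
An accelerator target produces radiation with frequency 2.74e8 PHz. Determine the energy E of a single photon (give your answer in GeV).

Use h = 6.62607015e-34 J·s, 1 eV = 1.602176634e-19 J.
In SI units: f = 2.74e8 PHz = 2.74e23 Hz.
Since E = hf for a photon, E = 1.816e-10 J.
Converting to GeV: E = 1.133 GeV ≈ 1.13 GeV.

1.13 GeV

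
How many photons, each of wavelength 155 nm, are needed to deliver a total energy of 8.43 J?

Per-photon energy: E = 1.282e-18 J (from wavelength = 155 nm).
N = E_total / E_photon = 8.43 J / 1.282e-18 J = 6.58e18.

6.58e18 photons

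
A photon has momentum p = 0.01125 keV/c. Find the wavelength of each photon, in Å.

First convert: p = 0.01125 keV/c = 6.0123e-27 kg·m/s.
The photon relation is λ = h/p, giving λ = 1.102e-7 m.
Converting to Å: λ = 1102 Å ≈ 1100 Å.

1100 Å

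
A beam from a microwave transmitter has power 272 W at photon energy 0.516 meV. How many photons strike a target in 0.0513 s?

Total energy: E_total = P·t = 272 × 0.0513 = 13.95 J.
Per-photon energy: E = 8.267e-23 J.
N = E_total / E_photon = 1.69e23.

1.69e23 photons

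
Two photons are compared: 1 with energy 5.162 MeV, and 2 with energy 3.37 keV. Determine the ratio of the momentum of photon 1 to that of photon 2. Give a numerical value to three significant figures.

p_1 = 2.759e-21 kg·m/s (from energy = 5.162 MeV, via p = E/c).
p_2 = 1.801e-24 kg·m/s (from energy = 3.37 keV, via p = E/c).
Ratio = 2.759e-21 / 1.801e-24 = 1530.

1530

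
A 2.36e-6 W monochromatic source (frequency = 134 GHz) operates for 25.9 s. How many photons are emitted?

Total energy: E_total = P·t = 2.36e-6 × 25.9 = 6.112e-5 J.
Per-photon energy: E = 8.879e-23 J.
N = E_total / E_photon = 6.88e17.

6.88e17 photons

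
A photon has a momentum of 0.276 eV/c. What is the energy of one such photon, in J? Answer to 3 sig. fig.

4.42e-20 J

(c = 2.99792458e8 m/s, 1 eV = 1.602176634e-19 J.)
In SI units: p = 0.276 eV/c = 1.4750e-28 kg·m/s.
Apply E = pc: E = 4.422e-20 J.
So E ≈ 4.42e-20 J.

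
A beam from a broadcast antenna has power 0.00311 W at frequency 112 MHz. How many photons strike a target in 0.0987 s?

Total energy: E_total = P·t = 0.00311 × 0.0987 = 3.070·10^-4 J.
Per-photon energy: E = 7.421·10^-26 J.
N = E_total / E_photon = 4.14·10^21.

4.14·10^21 photons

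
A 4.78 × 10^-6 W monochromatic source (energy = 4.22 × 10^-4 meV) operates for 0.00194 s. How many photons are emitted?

Total energy: E_total = P·t = 4.78 × 10^-6 × 0.00194 = 9.273 × 10^-9 J.
Per-photon energy: E = 6.761 × 10^-26 J.
N = E_total / E_photon = 1.37 × 10^17.

1.37 × 10^17 photons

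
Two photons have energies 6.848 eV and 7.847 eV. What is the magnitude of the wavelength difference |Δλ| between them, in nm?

Using λ = hc/E: λ₁ = 1.8105 × 10^-7 m, λ₂ = 1.5800 × 10^-7 m.
|Δλ| = |1.8105 × 10^-7 − 1.5800 × 10^-7| = 2.30 × 10^-8 m = 23.0 nm.

23.0 nm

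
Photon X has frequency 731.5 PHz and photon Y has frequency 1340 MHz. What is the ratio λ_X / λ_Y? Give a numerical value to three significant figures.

λ_X = 4.098·10^-10 m (from frequency = 731.5 PHz, via λ = c/f).
λ_Y = 0.2237 m (from frequency = 1340 MHz, via λ = c/f).
Ratio = 4.098·10^-10 / 0.2237 = 1.83·10^-9.

1.83·10^-9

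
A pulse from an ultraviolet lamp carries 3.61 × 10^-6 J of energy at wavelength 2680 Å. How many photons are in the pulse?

4.87 × 10^12 photons

Per-photon energy: E = 7.412 × 10^-19 J (from wavelength = 2680 Å).
N = E_total / E_photon = 3.61 × 10^-6 J / 7.412 × 10^-19 J = 4.87 × 10^12.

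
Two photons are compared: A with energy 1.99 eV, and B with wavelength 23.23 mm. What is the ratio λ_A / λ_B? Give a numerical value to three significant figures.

2.68e-5

λ_A = 6.230e-7 m (from energy = 1.99 eV, via λ = hc/E).
λ_B = 0.02323 m (from wavelength = 23.23 mm, via λ given directly).
Ratio = 6.230e-7 / 0.02323 = 2.68e-5.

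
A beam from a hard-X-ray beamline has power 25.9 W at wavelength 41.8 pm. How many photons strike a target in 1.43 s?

7.79·10^15 photons

Total energy: E_total = P·t = 25.9 × 1.43 = 37.04 J.
Per-photon energy: E = 4.752·10^-15 J.
N = E_total / E_photon = 7.79·10^15.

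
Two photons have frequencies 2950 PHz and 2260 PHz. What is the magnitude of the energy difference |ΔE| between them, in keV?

2.85 keV

Using E = hf: E₁ = 1.955·10^-15 J, E₂ = 1.497·10^-15 J.
|ΔE| = |1.955·10^-15 − 1.497·10^-15| = 4.57·10^-16 J = 2.85 keV.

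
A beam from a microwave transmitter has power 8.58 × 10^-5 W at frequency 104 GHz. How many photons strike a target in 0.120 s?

1.49 × 10^17 photons

Total energy: E_total = P·t = 8.58 × 10^-5 × 0.120 = 1.030 × 10^-5 J.
Per-photon energy: E = 6.891 × 10^-23 J.
N = E_total / E_photon = 1.49 × 10^17.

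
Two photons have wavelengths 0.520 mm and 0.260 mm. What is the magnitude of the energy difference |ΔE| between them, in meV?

2.38 meV

Using E = hc/λ: E₁ = 3.820 × 10^-22 J, E₂ = 7.640 × 10^-22 J.
|ΔE| = |3.820 × 10^-22 − 7.640 × 10^-22| = 3.82 × 10^-22 J = 2.38 meV.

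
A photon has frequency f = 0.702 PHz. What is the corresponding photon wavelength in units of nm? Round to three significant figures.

427 nm

Use c = 2.99792458e8 m/s.
In SI units: f = 0.702 PHz = 7.02e14 Hz.
For a photon λ = c/f, so λ = 4.271e-7 m.
Converting to nm: λ = 427.1 nm ≈ 427 nm.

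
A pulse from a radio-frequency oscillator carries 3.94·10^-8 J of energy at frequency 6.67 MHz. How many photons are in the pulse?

Per-photon energy: E = 4.420·10^-27 J (from frequency = 6.67 MHz).
N = E_total / E_photon = 3.94·10^-8 J / 4.420·10^-27 J = 8.91·10^18.

8.91·10^18 photons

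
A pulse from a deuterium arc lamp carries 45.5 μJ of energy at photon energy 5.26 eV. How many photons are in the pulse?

Per-photon energy: E = 8.427e-19 J (from energy = 5.26 eV).
N = E_total / E_photon = 4.55e-5 J / 8.427e-19 J = 5.40e13.

5.40e13 photons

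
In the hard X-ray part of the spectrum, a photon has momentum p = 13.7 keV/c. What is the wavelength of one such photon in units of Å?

In SI units: p = 13.7 keV/c = 7.3217 × 10^-24 kg·m/s.
Since λ = h/p for a photon, λ = 9.050 × 10^-11 m.
Converting to Å: λ = 0.9050 Å ≈ 0.905 Å.

0.905 Å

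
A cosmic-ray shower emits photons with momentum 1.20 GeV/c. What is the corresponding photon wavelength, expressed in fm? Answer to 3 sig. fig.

1.03 fm

Use h = 6.62607015e-34 J·s, c = 2.99792458e8 m/s, 1 eV = 1.602176634e-19 J.
Convert to SI: p = 1.20 GeV/c = 6.4131e-19 kg·m/s.
For a photon λ = h/p, so λ = 1.033e-15 m.
Converting to fm: λ = 1.033 fm ≈ 1.03 fm.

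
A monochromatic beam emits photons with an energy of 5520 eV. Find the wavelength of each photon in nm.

0.225 nm

Take h = 6.62607015e-34 J·s, c = 2.99792458e8 m/s, 1 eV = 1.602176634e-19 J.
Convert to SI: E = 5520 eV = 8.8440e-16 J.
For a photon λ = hc/E, so λ = 2.246e-10 m.
Converting to nm: λ = 0.2246 nm ≈ 0.225 nm.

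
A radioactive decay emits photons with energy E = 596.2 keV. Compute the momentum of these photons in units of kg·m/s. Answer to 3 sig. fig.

3.19e-22 kg·m/s

In SI units: E = 596.2 keV = 9.5522e-14 J.
Since p = E/c for a photon, p = 3.186e-22 kg·m/s.
So p ≈ 3.19e-22 kg·m/s.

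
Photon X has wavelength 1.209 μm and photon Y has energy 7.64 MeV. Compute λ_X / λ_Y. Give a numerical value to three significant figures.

λ_X = 1.209 × 10^-6 m (from wavelength = 1.209 μm, via λ given directly).
λ_Y = 1.623 × 10^-13 m (from energy = 7.64 MeV, via λ = hc/E).
Ratio = 1.209 × 10^-6 / 1.623 × 10^-13 = 7.45 × 10^6.

7.45 × 10^6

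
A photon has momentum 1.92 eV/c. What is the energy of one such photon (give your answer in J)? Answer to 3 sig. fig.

Convert to SI: p = 1.92 eV/c = 1.0261 × 10^-27 kg·m/s.
The photon relation is E = pc, giving E = 3.076 × 10^-19 J.
So E ≈ 3.08 × 10^-19 J.

3.08 × 10^-19 J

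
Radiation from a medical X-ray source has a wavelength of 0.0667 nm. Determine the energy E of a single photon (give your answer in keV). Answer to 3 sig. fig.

18.6 keV

Take h = 6.62607015 × 10^-34 J·s, c = 2.99792458 × 10^8 m/s, 1 eV = 1.602176634 × 10^-19 J.
In SI units: λ = 0.0667 nm = 6.67 × 10^-11 m.
The photon relation is E = hc/λ, giving E = 2.978 × 10^-15 J.
Converting to keV: E = 18.59 keV ≈ 18.6 keV.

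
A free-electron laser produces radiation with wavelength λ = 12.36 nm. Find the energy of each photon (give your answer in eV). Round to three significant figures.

Convert to SI: λ = 12.36 nm = 1.236e-8 m.
Since E = hc/λ for a photon, E = 1.607e-17 J.
Converting to eV: E = 100.3 eV ≈ 100 eV.

100 eV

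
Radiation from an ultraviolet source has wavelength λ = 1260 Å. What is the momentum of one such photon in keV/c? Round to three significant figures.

9.84e-3 keV/c

Take h = 6.62607015e-34 J·s, c = 2.99792458e8 m/s, 1 eV = 1.602176634e-19 J.
In SI units: λ = 1260 Å = 1.26e-7 m.
The photon relation is p = h/λ, giving p = 5.259e-27 kg·m/s.
Converting to keV/c: p = 0.009840 keV/c ≈ 9.84e-3 keV/c.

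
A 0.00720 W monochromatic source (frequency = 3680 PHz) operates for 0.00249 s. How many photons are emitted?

7.35e9 photons

Total energy: E_total = P·t = 0.00720 × 0.00249 = 1.793e-5 J.
Per-photon energy: E = 2.438e-15 J.
N = E_total / E_photon = 7.35e9.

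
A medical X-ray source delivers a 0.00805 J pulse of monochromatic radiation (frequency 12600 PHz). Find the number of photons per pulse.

9.64e11 photons

Per-photon energy: E = 8.349e-15 J (from frequency = 12600 PHz).
N = E_total / E_photon = 0.00805 J / 8.349e-15 J = 9.64e11.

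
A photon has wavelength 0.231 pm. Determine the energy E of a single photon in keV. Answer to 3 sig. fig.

In SI units: λ = 0.231 pm = 2.31 × 10^-13 m.
Since E = hc/λ for a photon, E = 8.599 × 10^-13 J.
Converting to keV: E = 5367 keV ≈ 5370 keV.

5370 keV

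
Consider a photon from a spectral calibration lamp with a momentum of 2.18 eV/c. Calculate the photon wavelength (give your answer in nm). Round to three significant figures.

(h = 6.62607015e-34 J·s, c = 2.99792458e8 m/s, 1 eV = 1.602176634e-19 J.)
Convert to SI: p = 2.18 eV/c = 1.1651e-27 kg·m/s.
Apply λ = h/p: λ = 5.687e-7 m.
Converting to nm: λ = 568.7 nm ≈ 569 nm.

569 nm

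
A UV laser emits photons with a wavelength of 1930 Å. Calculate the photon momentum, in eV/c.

Take h = 6.62607015·10^-34 J·s, c = 2.99792458·10^8 m/s, 1 eV = 1.602176634·10^-19 J.
In SI units: λ = 1930 Å = 1.93·10^-7 m.
Apply p = h/λ: p = 3.433·10^-27 kg·m/s.
Converting to eV/c: p = 6.424 eV/c ≈ 6.42 eV/c.

6.42 eV/c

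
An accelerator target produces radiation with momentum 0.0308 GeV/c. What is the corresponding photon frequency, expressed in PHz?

First convert: p = 0.0308 GeV/c = 1.6460e-20 kg·m/s.
Since f = pc/h for a photon, f = 7.447e21 Hz.
Converting to PHz: f = 7.447e6 PHz ≈ 7.45e6 PHz.

7.45e6 PHz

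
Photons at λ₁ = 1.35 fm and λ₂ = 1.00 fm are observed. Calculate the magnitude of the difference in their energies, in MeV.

321 MeV

Using E = hc/λ: E₁ = 1.471 × 10^-10 J, E₂ = 1.986 × 10^-10 J.
|ΔE| = |1.471 × 10^-10 − 1.986 × 10^-10| = 5.15 × 10^-11 J = 321 MeV.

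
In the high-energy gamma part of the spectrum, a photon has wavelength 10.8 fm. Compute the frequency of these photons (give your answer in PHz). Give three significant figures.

2.78·10^7 PHz

Take c = 2.99792458·10^8 m/s.
In SI units: λ = 10.8 fm = 1.08·10^-14 m.
The photon relation is f = c/λ, giving f = 2.776·10^22 Hz.
Converting to PHz: f = 2.776·10^7 PHz ≈ 2.78·10^7 PHz.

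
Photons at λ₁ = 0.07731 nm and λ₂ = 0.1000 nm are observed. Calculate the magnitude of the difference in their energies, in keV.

Using E = hc/λ: E₁ = 2.5695 × 10^-15 J, E₂ = 1.9864 × 10^-15 J.
|ΔE| = |2.5695 × 10^-15 − 1.9864 × 10^-15| = 5.83 × 10^-16 J = 3.64 keV.

3.64 keV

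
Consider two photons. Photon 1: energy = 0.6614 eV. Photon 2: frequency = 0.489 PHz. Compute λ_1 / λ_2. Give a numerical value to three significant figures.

λ_1 = 1.875e-6 m (from energy = 0.6614 eV, via λ = hc/E).
λ_2 = 6.131e-7 m (from frequency = 0.489 PHz, via λ = c/f).
Ratio = 1.875e-6 / 6.131e-7 = 3.06.

3.06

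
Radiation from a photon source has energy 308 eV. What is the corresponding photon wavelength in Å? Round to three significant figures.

40.3 Å

(h = 6.62607015e-34 J·s, c = 2.99792458e8 m/s, 1 eV = 1.602176634e-19 J.)
Convert to SI: E = 308 eV = 4.9347e-17 J.
The photon relation is λ = hc/E, giving λ = 4.025e-9 m.
Converting to Å: λ = 40.25 Å ≈ 40.3 Å.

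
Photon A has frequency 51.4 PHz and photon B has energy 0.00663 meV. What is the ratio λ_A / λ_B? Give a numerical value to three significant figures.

3.12e-8

λ_A = 5.833e-9 m (from frequency = 51.4 PHz, via λ = c/f).
λ_B = 0.1870 m (from energy = 0.00663 meV, via λ = hc/E).
Ratio = 5.833e-9 / 0.1870 = 3.12e-8.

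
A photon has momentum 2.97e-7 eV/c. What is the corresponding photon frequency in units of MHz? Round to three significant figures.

In SI units: p = 2.97e-7 eV/c = 1.5873e-34 kg·m/s.
For a photon f = pc/h, so f = 7.181e7 Hz.
Converting to MHz: f = 71.81 MHz ≈ 71.8 MHz.

71.8 MHz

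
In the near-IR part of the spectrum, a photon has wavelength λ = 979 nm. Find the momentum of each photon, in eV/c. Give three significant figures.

Convert to SI: λ = 979 nm = 9.79e-7 m.
The photon relation is p = h/λ, giving p = 6.768e-28 kg·m/s.
Converting to eV/c: p = 1.266 eV/c ≈ 1.27 eV/c.

1.27 eV/c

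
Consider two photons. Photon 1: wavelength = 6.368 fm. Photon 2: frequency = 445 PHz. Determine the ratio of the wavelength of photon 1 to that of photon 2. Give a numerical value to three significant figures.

λ_1 = 6.368 × 10^-15 m (from wavelength = 6.368 fm, via λ given directly).
λ_2 = 6.737 × 10^-10 m (from frequency = 445 PHz, via λ = c/f).
Ratio = 6.368 × 10^-15 / 6.737 × 10^-10 = 9.45 × 10^-6.

9.45 × 10^-6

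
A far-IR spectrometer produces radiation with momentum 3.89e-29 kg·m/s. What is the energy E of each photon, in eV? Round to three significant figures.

0.0728 eV

Since E = pc for a photon, E = 1.166e-20 J.
Converting to eV: E = 0.07279 eV ≈ 0.0728 eV.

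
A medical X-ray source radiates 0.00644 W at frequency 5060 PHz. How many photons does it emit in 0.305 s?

Total energy: E_total = P·t = 0.00644 × 0.305 = 0.001964 J.
Per-photon energy: E = 3.353e-15 J.
N = E_total / E_photon = 5.86e11.

5.86e11 photons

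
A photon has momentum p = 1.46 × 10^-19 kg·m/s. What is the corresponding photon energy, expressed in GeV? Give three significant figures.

Take c = 2.99792458 × 10^8 m/s, 1 eV = 1.602176634 × 10^-19 J.
Apply E = pc: E = 4.377 × 10^-11 J.
Converting to GeV: E = 0.2732 GeV ≈ 0.273 GeV.

0.273 GeV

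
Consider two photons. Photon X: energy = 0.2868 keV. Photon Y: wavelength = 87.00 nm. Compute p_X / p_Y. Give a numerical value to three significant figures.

20.1

p_X = 1.533e-25 kg·m/s (from energy = 0.2868 keV, via p = E/c).
p_Y = 7.616e-27 kg·m/s (from wavelength = 87.00 nm, via p = h/λ).
Ratio = 1.533e-25 / 7.616e-27 = 20.1.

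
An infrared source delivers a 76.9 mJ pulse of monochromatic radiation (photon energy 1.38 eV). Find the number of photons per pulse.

3.48 × 10^17 photons

Per-photon energy: E = 2.211 × 10^-19 J (from energy = 1.38 eV).
N = E_total / E_photon = 0.0769 J / 2.211 × 10^-19 J = 3.48 × 10^17.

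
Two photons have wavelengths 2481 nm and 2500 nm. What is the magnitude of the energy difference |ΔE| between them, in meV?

3.80 meV

Using E = hc/λ: E₁ = 8.0066 × 10^-20 J, E₂ = 7.9458 × 10^-20 J.
|ΔE| = |8.0066 × 10^-20 − 7.9458 × 10^-20| = 6.09 × 10^-22 J = 3.80 meV.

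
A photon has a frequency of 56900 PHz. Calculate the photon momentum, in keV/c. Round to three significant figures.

Take h = 6.62607015 × 10^-34 J·s, c = 2.99792458 × 10^8 m/s, 1 eV = 1.602176634 × 10^-19 J.
First convert: f = 56900 PHz = 5.69 × 10^19 Hz.
The photon relation is p = hf/c, giving p = 1.258 × 10^-22 kg·m/s.
Converting to keV/c: p = 235.3 keV/c ≈ 235 keV/c.

235 keV/c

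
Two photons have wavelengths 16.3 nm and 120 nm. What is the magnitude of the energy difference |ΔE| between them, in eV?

Using E = hc/λ: E₁ = 1.219 × 10^-17 J, E₂ = 1.655 × 10^-18 J.
|ΔE| = |1.219 × 10^-17 − 1.655 × 10^-18| = 1.05 × 10^-17 J = 65.7 eV.

65.7 eV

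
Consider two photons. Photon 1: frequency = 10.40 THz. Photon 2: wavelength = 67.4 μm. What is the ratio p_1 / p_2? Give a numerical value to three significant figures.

p_1 = 2.299 × 10^-29 kg·m/s (from frequency = 10.40 THz, via p = hf/c).
p_2 = 9.831 × 10^-30 kg·m/s (from wavelength = 67.4 μm, via p = h/λ).
Ratio = 2.299 × 10^-29 / 9.831 × 10^-30 = 2.34.

2.34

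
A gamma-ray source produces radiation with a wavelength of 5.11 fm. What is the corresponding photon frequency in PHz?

5.87·10^7 PHz

(c = 2.99792458·10^8 m/s.)
In SI units: λ = 5.11 fm = 5.11·10^-15 m.
Apply f = c/λ: f = 5.867·10^22 Hz.
Converting to PHz: f = 5.867·10^7 PHz ≈ 5.87·10^7 PHz.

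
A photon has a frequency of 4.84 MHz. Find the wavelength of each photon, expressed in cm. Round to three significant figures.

6190 cm

Use c = 2.99792458e8 m/s.
Convert to SI: f = 4.84 MHz = 4.84e6 Hz.
Apply λ = c/f: λ = 61.94 m.
Converting to cm: λ = 6194 cm ≈ 6190 cm.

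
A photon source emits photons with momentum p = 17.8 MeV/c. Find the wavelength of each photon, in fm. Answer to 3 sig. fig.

69.7 fm

Use h = 6.62607015 × 10^-34 J·s, c = 2.99792458 × 10^8 m/s, 1 eV = 1.602176634 × 10^-19 J.
Convert to SI: p = 17.8 MeV/c = 9.5128 × 10^-21 kg·m/s.
For a photon λ = h/p, so λ = 6.965 × 10^-14 m.
Converting to fm: λ = 69.65 fm ≈ 69.7 fm.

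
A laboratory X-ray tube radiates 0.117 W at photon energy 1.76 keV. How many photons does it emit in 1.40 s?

Total energy: E_total = P·t = 0.117 × 1.40 = 0.1638 J.
Per-photon energy: E = 2.820 × 10^-16 J.
N = E_total / E_photon = 5.81 × 10^14.

5.81 × 10^14 photons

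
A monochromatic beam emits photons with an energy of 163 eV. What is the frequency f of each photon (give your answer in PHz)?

Use h = 6.62607015e-34 J·s, 1 eV = 1.602176634e-19 J.
In SI units: E = 163 eV = 2.6115e-17 J.
The photon relation is f = E/h, giving f = 3.941e16 Hz.
Converting to PHz: f = 39.41 PHz ≈ 39.4 PHz.

39.4 PHz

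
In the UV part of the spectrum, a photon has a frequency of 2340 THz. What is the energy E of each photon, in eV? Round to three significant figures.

9.68 eV

(h = 6.62607015e-34 J·s, 1 eV = 1.602176634e-19 J.)
First convert: f = 2340 THz = 2.34e15 Hz.
The photon relation is E = hf, giving E = 1.551e-18 J.
Converting to eV: E = 9.677 eV ≈ 9.68 eV.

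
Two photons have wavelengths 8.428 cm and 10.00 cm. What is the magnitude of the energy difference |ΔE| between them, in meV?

Using E = hc/λ: E₁ = 2.3570e-24 J, E₂ = 1.9864e-24 J.
|ΔE| = |2.3570e-24 − 1.9864e-24| = 3.71e-25 J = 2.31e-3 meV.

2.31e-3 meV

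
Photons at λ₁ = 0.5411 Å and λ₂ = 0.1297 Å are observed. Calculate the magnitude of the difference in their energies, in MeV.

Using E = hc/λ: E₁ = 3.6711 × 10^-15 J, E₂ = 1.5316 × 10^-14 J.
|ΔE| = |3.6711 × 10^-15 − 1.5316 × 10^-14| = 1.16 × 10^-14 J = 0.0727 MeV.

0.0727 MeV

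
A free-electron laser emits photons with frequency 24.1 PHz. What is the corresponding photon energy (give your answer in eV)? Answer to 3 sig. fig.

(h = 6.62607015e-34 J·s, 1 eV = 1.602176634e-19 J.)
In SI units: f = 24.1 PHz = 2.41e16 Hz.
The photon relation is E = hf, giving E = 1.597e-17 J.
Converting to eV: E = 99.67 eV ≈ 99.7 eV.

99.7 eV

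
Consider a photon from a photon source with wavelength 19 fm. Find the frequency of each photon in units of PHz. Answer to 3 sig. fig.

1.58e7 PHz

Convert to SI: λ = 19 fm = 1.9e-14 m.
Apply f = c/λ: f = 1.578e22 Hz.
Converting to PHz: f = 1.578e7 PHz ≈ 1.58e7 PHz.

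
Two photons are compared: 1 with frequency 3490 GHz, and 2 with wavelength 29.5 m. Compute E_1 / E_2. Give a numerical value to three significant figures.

E_1 = 2.312 × 10^-21 J (from frequency = 3490 GHz, via E = hf).
E_2 = 6.734 × 10^-27 J (from wavelength = 29.5 m, via E = hc/λ).
Ratio = 2.312 × 10^-21 / 6.734 × 10^-27 = 3.43 × 10^5.

3.43 × 10^5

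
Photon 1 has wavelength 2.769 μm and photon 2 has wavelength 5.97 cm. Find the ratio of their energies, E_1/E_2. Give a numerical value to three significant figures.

E_1 = 7.174·10^-20 J (from wavelength = 2.769 μm, via E = hc/λ).
E_2 = 3.327·10^-24 J (from wavelength = 5.97 cm, via E = hc/λ).
Ratio = 7.174·10^-20 / 3.327·10^-24 = 2.16·10^4.

2.16·10^4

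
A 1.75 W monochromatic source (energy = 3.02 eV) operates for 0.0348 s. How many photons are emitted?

Total energy: E_total = P·t = 1.75 × 0.0348 = 0.06090 J.
Per-photon energy: E = 4.839e-19 J.
N = E_total / E_photon = 1.26e17.

1.26e17 photons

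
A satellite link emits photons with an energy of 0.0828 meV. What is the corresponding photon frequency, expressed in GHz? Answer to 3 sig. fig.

20.0 GHz

(h = 6.62607015e-34 J·s, 1 eV = 1.602176634e-19 J.)
In SI units: E = 0.0828 meV = 1.3266e-23 J.
For a photon f = E/h, so f = 2.002e10 Hz.
Converting to GHz: f = 20.02 GHz ≈ 20.0 GHz.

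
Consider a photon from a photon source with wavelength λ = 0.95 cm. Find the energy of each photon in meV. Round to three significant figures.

0.131 meV

(h = 6.62607015 × 10^-34 J·s, c = 2.99792458 × 10^8 m/s, 1 eV = 1.602176634 × 10^-19 J.)
In SI units: λ = 0.95 cm = 0.0095 m.
Apply E = hc/λ: E = 2.091 × 10^-23 J.
Converting to meV: E = 0.1305 meV ≈ 0.131 meV.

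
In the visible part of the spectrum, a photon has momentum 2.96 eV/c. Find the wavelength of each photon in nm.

First convert: p = 2.96 eV/c = 1.5819 × 10^-27 kg·m/s.
For a photon λ = h/p, so λ = 4.189 × 10^-7 m.
Converting to nm: λ = 418.9 nm ≈ 419 nm.

419 nm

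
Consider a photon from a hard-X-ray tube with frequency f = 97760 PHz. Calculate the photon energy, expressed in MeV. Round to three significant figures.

Take h = 6.62607015e-34 J·s, 1 eV = 1.602176634e-19 J.
Convert to SI: f = 97760 PHz = 9.776e19 Hz.
Apply E = hf: E = 6.478e-14 J.
Converting to MeV: E = 0.4043 MeV ≈ 0.404 MeV.

0.404 MeV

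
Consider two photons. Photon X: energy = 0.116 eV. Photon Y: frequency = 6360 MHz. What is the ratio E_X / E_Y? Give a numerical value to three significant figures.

E_X = 1.859 × 10^-20 J (from energy = 0.116 eV, via E given directly).
E_Y = 4.214 × 10^-24 J (from frequency = 6360 MHz, via E = hf).
Ratio = 1.859 × 10^-20 / 4.214 × 10^-24 = 4410.

4410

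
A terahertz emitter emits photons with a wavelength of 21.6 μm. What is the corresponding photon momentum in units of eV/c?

Convert to SI: λ = 21.6 μm = 2.16e-5 m.
The photon relation is p = h/λ, giving p = 3.068e-29 kg·m/s.
Converting to eV/c: p = 0.05740 eV/c ≈ 0.0574 eV/c.

0.0574 eV/c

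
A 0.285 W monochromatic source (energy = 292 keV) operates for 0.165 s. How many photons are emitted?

Total energy: E_total = P·t = 0.285 × 0.165 = 0.04702 J.
Per-photon energy: E = 4.678e-14 J.
N = E_total / E_photon = 1.01e12.

1.01e12 photons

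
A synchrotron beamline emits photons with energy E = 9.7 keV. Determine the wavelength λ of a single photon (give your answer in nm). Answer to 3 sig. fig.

(h = 6.62607015·10^-34 J·s, c = 2.99792458·10^8 m/s, 1 eV = 1.602176634·10^-19 J.)
First convert: E = 9.7 keV = 1.5541·10^-15 J.
For a photon λ = hc/E, so λ = 1.278·10^-10 m.
Converting to nm: λ = 0.1278 nm ≈ 0.128 nm.

0.128 nm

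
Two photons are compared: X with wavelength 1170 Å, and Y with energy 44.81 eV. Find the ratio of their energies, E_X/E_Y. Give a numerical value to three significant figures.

0.236

E_X = 1.698e-18 J (from wavelength = 1170 Å, via E = hc/λ).
E_Y = 7.179e-18 J (from energy = 44.81 eV, via E given directly).
Ratio = 1.698e-18 / 7.179e-18 = 0.236.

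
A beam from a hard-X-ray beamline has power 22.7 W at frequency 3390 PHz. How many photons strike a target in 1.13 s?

1.14e16 photons

Total energy: E_total = P·t = 22.7 × 1.13 = 25.65 J.
Per-photon energy: E = 2.246e-15 J.
N = E_total / E_photon = 1.14e16.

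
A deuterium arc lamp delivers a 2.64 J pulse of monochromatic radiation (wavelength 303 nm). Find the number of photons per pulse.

Per-photon energy: E = 6.556 × 10^-19 J (from wavelength = 303 nm).
N = E_total / E_photon = 2.64 J / 6.556 × 10^-19 J = 4.03 × 10^18.

4.03 × 10^18 photons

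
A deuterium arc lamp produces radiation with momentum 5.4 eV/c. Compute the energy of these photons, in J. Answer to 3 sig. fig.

Use c = 2.99792458 × 10^8 m/s, 1 eV = 1.602176634 × 10^-19 J.
Convert to SI: p = 5.4 eV/c = 2.8859 × 10^-27 kg·m/s.
For a photon E = pc, so E = 8.652 × 10^-19 J.
So E ≈ 8.65 × 10^-19 J.

8.65 × 10^-19 J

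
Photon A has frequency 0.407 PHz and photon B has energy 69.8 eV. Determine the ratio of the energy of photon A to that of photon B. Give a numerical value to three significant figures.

0.0241

E_A = 2.697e-19 J (from frequency = 0.407 PHz, via E = hf).
E_B = 1.118e-17 J (from energy = 69.8 eV, via E given directly).
Ratio = 2.697e-19 / 1.118e-17 = 0.0241.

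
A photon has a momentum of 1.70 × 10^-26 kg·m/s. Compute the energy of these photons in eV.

Use c = 2.99792458 × 10^8 m/s, 1 eV = 1.602176634 × 10^-19 J.
For a photon E = pc, so E = 5.096 × 10^-18 J.
Converting to eV: E = 31.81 eV ≈ 31.8 eV.

31.8 eV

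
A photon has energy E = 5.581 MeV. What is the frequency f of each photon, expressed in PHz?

Use h = 6.62607015e-34 J·s, 1 eV = 1.602176634e-19 J.
First convert: E = 5.581 MeV = 8.9417e-13 J.
For a photon f = E/h, so f = 1.349e21 Hz.
Converting to PHz: f = 1.349e6 PHz ≈ 1.35e6 PHz.

1.35e6 PHz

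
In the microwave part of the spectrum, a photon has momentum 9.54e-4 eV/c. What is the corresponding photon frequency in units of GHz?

231 GHz

Take h = 6.62607015e-34 J·s, c = 2.99792458e8 m/s, 1 eV = 1.602176634e-19 J.
First convert: p = 9.54e-4 eV/c = 5.0984e-31 kg·m/s.
For a photon f = pc/h, so f = 2.307e11 Hz.
Converting to GHz: f = 230.7 GHz ≈ 231 GHz.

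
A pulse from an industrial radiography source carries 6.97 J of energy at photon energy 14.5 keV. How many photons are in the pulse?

3.00e15 photons

Per-photon energy: E = 2.323e-15 J (from energy = 14.5 keV).
N = E_total / E_photon = 6.97 J / 2.323e-15 J = 3.00e15.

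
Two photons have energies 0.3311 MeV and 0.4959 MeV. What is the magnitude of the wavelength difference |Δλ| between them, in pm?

1.24 pm

Using λ = hc/E: λ₁ = 3.7446 × 10^-12 m, λ₂ = 2.5002 × 10^-12 m.
|Δλ| = |3.7446 × 10^-12 − 2.5002 × 10^-12| = 1.24 × 10^-12 m = 1.24 pm.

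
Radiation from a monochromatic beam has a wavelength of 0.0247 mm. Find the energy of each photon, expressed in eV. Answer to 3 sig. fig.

Use h = 6.62607015·10^-34 J·s, c = 2.99792458·10^8 m/s, 1 eV = 1.602176634·10^-19 J.
In SI units: λ = 0.0247 mm = 2.47·10^-5 m.
For a photon E = hc/λ, so E = 8.042·10^-21 J.
Converting to eV: E = 0.05020 eV ≈ 0.0502 eV.

0.0502 eV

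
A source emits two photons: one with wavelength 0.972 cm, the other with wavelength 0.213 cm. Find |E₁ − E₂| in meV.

0.455 meV

Using E = hc/λ: E₁ = 2.044 × 10^-23 J, E₂ = 9.326 × 10^-23 J.
|ΔE| = |2.044 × 10^-23 − 9.326 × 10^-23| = 7.28 × 10^-23 J = 0.455 meV.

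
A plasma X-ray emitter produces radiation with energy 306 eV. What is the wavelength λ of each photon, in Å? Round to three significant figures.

Use h = 6.62607015e-34 J·s, c = 2.99792458e8 m/s, 1 eV = 1.602176634e-19 J.
First convert: E = 306 eV = 4.9027e-17 J.
For a photon λ = hc/E, so λ = 4.052e-9 m.
Converting to Å: λ = 40.52 Å ≈ 40.5 Å.

40.5 Å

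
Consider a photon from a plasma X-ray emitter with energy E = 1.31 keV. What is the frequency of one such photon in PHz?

First convert: E = 1.31 keV = 2.0989·10^-16 J.
For a photon f = E/h, so f = 3.168·10^17 Hz.
Converting to PHz: f = 316.8 PHz ≈ 317 PHz.

317 PHz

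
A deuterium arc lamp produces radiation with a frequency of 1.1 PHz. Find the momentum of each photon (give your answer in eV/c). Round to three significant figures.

4.55 eV/c

(h = 6.62607015e-34 J·s, c = 2.99792458e8 m/s, 1 eV = 1.602176634e-19 J.)
First convert: f = 1.1 PHz = 1.1e15 Hz.
Since p = hf/c for a photon, p = 2.431e-27 kg·m/s.
Converting to eV/c: p = 4.549 eV/c ≈ 4.55 eV/c.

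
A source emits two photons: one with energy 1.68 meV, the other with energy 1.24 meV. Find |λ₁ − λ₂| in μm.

262 μm

Using λ = hc/E: λ₁ = 7.380e-4 m, λ₂ = 9.999e-4 m.
|Δλ| = |7.380e-4 − 9.999e-4| = 2.62e-4 m = 262 μm.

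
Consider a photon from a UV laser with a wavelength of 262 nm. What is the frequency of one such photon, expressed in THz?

In SI units: λ = 262 nm = 2.62 × 10^-7 m.
For a photon f = c/λ, so f = 1.144 × 10^15 Hz.
Converting to THz: f = 1144 THz ≈ 1140 THz.

1140 THz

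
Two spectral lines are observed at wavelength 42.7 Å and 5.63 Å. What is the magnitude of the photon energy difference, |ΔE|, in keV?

Using E = hc/λ: E₁ = 4.652e-17 J, E₂ = 3.528e-16 J.
|ΔE| = |4.652e-17 − 3.528e-16| = 3.06e-16 J = 1.91 keV.

1.91 keV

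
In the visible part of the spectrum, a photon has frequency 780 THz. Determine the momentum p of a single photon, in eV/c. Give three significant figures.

Take h = 6.62607015 × 10^-34 J·s, c = 2.99792458 × 10^8 m/s, 1 eV = 1.602176634 × 10^-19 J.
First convert: f = 780 THz = 7.8 × 10^14 Hz.
Apply p = hf/c: p = 1.724 × 10^-27 kg·m/s.
Converting to eV/c: p = 3.226 eV/c ≈ 3.23 eV/c.

3.23 eV/c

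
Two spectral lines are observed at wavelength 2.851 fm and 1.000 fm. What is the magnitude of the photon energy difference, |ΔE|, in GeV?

Using E = hc/λ: E₁ = 6.9675 × 10^-11 J, E₂ = 1.9864 × 10^-10 J.
|ΔE| = |6.9675 × 10^-11 − 1.9864 × 10^-10| = 1.29 × 10^-10 J = 0.805 GeV.

0.805 GeV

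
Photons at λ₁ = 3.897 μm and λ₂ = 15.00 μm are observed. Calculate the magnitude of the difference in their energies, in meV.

Using E = hc/λ: E₁ = 5.0974e-20 J, E₂ = 1.3243e-20 J.
|ΔE| = |5.0974e-20 − 1.3243e-20| = 3.77e-20 J = 235 meV.

235 meV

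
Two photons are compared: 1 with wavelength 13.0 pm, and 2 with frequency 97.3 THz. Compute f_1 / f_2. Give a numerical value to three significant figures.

f_1 = 2.306 × 10^19 Hz (from wavelength = 13.0 pm, via f = c/λ).
f_2 = 9.730 × 10^13 Hz (from frequency = 97.3 THz, via f given directly).
Ratio = 2.306 × 10^19 / 9.730 × 10^13 = 2.37 × 10^5.

2.37 × 10^5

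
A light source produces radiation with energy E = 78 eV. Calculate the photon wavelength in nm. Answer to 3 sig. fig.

15.9 nm

(h = 6.62607015 × 10^-34 J·s, c = 2.99792458 × 10^8 m/s, 1 eV = 1.602176634 × 10^-19 J.)
Convert to SI: E = 78 eV = 1.2497 × 10^-17 J.
Apply λ = hc/E: λ = 1.590 × 10^-8 m.
Converting to nm: λ = 15.90 nm ≈ 15.9 nm.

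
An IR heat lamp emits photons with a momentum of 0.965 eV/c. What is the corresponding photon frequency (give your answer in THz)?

233 THz

In SI units: p = 0.965 eV/c = 5.1572e-28 kg·m/s.
Apply f = pc/h: f = 2.333e14 Hz.
Converting to THz: f = 233.3 THz ≈ 233 THz.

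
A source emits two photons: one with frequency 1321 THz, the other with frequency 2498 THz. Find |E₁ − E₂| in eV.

Using E = hf: E₁ = 8.7530 × 10^-19 J, E₂ = 1.6552 × 10^-18 J.
|ΔE| = |8.7530 × 10^-19 − 1.6552 × 10^-18| = 7.80 × 10^-19 J = 4.87 eV.

4.87 eV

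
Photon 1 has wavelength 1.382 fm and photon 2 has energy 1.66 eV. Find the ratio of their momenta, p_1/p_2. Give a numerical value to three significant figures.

5.40 × 10^8

p_1 = 4.795 × 10^-19 kg·m/s (from wavelength = 1.382 fm, via p = h/λ).
p_2 = 8.872 × 10^-28 kg·m/s (from energy = 1.66 eV, via p = E/c).
Ratio = 4.795 × 10^-19 / 8.872 × 10^-28 = 5.40 × 10^8.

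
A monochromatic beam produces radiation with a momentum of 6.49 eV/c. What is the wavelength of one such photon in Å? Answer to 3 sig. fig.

1910 Å

Convert to SI: p = 6.49 eV/c = 3.4684 × 10^-27 kg·m/s.
Since λ = h/p for a photon, λ = 1.910 × 10^-7 m.
Converting to Å: λ = 1910 Å ≈ 1910 Å.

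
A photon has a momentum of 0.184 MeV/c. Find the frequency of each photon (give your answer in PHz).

First convert: p = 0.184 MeV/c = 9.8335e-23 kg·m/s.
For a photon f = pc/h, so f = 4.449e19 Hz.
Converting to PHz: f = 44490 PHz ≈ 4.45e4 PHz.

4.45e4 PHz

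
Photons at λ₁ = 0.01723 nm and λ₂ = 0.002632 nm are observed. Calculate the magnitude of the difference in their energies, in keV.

399 keV

Using E = hc/λ: E₁ = 1.1529 × 10^-14 J, E₂ = 7.5473 × 10^-14 J.
|ΔE| = |1.1529 × 10^-14 − 7.5473 × 10^-14| = 6.39 × 10^-14 J = 399 keV.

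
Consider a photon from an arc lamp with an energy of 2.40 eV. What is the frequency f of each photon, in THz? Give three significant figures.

580 THz

Use h = 6.62607015e-34 J·s, 1 eV = 1.602176634e-19 J.
In SI units: E = 2.40 eV = 3.8452e-19 J.
The photon relation is f = E/h, giving f = 5.803e14 Hz.
Converting to THz: f = 580.3 THz ≈ 580 THz.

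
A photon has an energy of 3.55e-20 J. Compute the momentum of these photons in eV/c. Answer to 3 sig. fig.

0.222 eV/c

For a photon p = E/c, so p = 1.184e-28 kg·m/s.
Converting to eV/c: p = 0.2216 eV/c ≈ 0.222 eV/c.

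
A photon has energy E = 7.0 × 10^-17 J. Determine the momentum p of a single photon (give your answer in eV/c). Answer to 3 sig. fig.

The photon relation is p = E/c, giving p = 2.335 × 10^-25 kg·m/s.
Converting to eV/c: p = 436.9 eV/c ≈ 437 eV/c.

437 eV/c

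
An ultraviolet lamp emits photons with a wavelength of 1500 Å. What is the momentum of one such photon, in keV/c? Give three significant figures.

8.27 × 10^-3 keV/c

First convert: λ = 1500 Å = 1.5 × 10^-7 m.
Apply p = h/λ: p = 4.417 × 10^-27 kg·m/s.
Converting to keV/c: p = 0.008266 keV/c ≈ 8.27 × 10^-3 keV/c.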